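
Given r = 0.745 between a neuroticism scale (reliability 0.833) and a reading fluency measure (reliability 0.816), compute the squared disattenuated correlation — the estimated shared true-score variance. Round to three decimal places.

0.817

Disattenuated r = 0.745 / √(0.833 × 0.816) = 0.745 / 0.8245 = 0.9036.
Shared true-score variance = 0.9036² = 0.8165 ≈ 0.817.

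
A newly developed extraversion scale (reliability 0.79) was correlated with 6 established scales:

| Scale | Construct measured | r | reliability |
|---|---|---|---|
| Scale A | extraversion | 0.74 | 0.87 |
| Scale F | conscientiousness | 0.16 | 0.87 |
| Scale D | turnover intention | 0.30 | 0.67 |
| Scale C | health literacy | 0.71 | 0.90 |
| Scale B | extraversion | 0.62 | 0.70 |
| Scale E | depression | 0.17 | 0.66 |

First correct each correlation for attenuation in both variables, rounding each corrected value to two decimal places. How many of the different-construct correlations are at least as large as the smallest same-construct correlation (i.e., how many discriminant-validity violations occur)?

1

Disattenuated r (r / √(r_scale · r_new)):
  Scale A (conv): 0.74 / √(0.87·0.79) = 0.89
  Scale F (disc): 0.16 / √(0.87·0.79) = 0.19
  Scale D (disc): 0.30 / √(0.67·0.79) = 0.41
  Scale C (disc): 0.71 / √(0.90·0.79) = 0.84
  Scale B (conv): 0.62 / √(0.70·0.79) = 0.83
  Scale E (disc): 0.17 / √(0.66·0.79) = 0.24
Smallest convergent = 0.83. Discriminant values: 0.19, 0.41, 0.84, 0.24; count ≥ 0.83 → 1.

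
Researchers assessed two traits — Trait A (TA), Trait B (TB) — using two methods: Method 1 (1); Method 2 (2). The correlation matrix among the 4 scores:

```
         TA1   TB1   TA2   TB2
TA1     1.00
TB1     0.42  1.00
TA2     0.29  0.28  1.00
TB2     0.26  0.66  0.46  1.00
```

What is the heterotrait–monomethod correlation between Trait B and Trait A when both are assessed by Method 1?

0.42

Different traits, same method: r(TB1, TA1) = 0.42.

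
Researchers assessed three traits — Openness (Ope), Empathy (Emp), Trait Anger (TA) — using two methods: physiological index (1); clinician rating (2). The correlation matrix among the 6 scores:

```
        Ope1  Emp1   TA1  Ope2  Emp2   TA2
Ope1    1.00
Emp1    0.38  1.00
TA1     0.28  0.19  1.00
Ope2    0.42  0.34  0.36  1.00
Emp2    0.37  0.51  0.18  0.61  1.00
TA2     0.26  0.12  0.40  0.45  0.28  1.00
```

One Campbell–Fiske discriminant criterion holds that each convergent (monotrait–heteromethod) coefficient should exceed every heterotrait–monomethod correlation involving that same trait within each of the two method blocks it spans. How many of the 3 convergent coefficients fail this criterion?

3

Each convergent coefficient versus the relevant comparison correlations:
Ope (methods 1·2): 0.42 vs {0.38, 0.61, 0.28, 0.45} → fail.
Emp (methods 1·2): 0.51 vs {0.38, 0.61, 0.19, 0.28} → fail.
TA (methods 1·2): 0.40 vs {0.28, 0.45, 0.19, 0.28} → fail.
3 of 3 fail.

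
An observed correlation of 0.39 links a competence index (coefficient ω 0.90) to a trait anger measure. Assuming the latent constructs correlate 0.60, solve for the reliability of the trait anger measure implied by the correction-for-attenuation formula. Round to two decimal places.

r_true = r_obs / √(r_xx · r_yy) ⇒ 0.60 = 0.39 / √(0.90 · r_yy).
√(0.90 · r_yy) = 0.39 / 0.60 = 0.6500; 0.90 · r_yy = 0.4225; r_yy = 0.4225 / 0.90 ≈ 0.47.

0.47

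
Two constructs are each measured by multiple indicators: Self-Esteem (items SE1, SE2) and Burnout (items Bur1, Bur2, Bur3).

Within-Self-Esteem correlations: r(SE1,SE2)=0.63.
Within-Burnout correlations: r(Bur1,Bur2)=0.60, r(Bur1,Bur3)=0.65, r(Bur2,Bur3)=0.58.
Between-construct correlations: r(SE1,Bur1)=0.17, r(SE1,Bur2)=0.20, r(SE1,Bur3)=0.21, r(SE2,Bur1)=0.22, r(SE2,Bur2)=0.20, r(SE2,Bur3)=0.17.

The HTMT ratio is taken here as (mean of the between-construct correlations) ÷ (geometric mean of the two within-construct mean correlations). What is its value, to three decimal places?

0.315

Mean between = 1.17/6 = 0.1950.
Mean within-SE = 0.63/1 = 0.6300; mean within-Bur = 1.83/3 = 0.6100.
Geometric mean = √(0.6300 × 0.6100) = 0.6199.
HTMT = 0.1950 / 0.6199 = 0.315.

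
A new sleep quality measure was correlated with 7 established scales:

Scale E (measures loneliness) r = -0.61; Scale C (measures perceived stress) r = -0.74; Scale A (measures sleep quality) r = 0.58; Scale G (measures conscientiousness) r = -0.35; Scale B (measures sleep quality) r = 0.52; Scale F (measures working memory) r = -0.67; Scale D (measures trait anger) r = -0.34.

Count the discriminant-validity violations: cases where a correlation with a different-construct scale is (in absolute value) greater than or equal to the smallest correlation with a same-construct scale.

3

Convergent (same construct = sleep quality): Scale A, Scale B.
Smallest convergent = 0.52. Discriminant |r|: 0.61, 0.74, 0.35, 0.67, 0.34; count ≥ 0.52 → 3.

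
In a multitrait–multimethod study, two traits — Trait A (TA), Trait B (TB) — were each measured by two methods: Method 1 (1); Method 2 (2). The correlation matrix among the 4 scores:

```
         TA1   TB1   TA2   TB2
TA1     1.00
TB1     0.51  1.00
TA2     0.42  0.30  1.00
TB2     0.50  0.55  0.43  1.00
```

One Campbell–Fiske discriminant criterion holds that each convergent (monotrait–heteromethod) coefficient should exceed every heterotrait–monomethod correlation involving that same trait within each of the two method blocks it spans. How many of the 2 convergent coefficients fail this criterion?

Each convergent coefficient versus the relevant comparison correlations:
TA (methods 1·2): 0.42 vs {0.51, 0.43} → fail.
TB (methods 1·2): 0.55 vs {0.51, 0.43} → pass.
1 of 2 fail.

1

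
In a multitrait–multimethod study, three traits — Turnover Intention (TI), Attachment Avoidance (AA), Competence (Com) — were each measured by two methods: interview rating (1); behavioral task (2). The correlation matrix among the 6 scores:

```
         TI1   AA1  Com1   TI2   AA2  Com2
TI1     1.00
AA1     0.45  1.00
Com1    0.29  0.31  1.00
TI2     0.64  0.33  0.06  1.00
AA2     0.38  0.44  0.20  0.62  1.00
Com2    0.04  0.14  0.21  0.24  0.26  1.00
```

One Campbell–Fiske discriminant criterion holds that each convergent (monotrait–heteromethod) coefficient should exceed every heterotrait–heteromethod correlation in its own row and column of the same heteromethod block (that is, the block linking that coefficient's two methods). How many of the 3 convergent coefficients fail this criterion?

Convergent coefficients and their comparison sets:
TI (methods 1·2): 0.64 vs {0.38, 0.33, 0.04, 0.06} → pass.
AA (methods 1·2): 0.44 vs {0.33, 0.38, 0.14, 0.20} → pass.
Com (methods 1·2): 0.21 vs {0.06, 0.04, 0.20, 0.14} → pass.
0 of 3 fail.

0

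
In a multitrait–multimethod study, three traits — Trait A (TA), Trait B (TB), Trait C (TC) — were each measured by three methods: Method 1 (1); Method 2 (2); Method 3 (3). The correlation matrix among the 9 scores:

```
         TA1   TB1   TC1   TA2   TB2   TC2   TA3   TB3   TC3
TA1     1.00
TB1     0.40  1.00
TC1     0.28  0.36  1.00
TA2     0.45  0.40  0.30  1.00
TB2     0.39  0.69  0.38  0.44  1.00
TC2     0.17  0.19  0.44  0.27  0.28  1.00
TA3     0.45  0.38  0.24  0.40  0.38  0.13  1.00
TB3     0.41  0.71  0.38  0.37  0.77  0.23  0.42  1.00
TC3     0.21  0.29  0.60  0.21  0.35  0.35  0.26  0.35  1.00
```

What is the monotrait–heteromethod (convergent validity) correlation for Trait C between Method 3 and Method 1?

0.60

Same trait (TC), different methods: r(TC3, TC1) = 0.60.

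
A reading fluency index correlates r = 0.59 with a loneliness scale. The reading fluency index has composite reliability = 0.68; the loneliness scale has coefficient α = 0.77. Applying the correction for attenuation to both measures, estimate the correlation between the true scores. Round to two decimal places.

0.82

r_true = r_obs / √(r_xx · r_yy) = 0.59 / √(0.68 × 0.77) = 0.59 / √0.5236 = 0.59 / 0.7236 ≈ 0.82.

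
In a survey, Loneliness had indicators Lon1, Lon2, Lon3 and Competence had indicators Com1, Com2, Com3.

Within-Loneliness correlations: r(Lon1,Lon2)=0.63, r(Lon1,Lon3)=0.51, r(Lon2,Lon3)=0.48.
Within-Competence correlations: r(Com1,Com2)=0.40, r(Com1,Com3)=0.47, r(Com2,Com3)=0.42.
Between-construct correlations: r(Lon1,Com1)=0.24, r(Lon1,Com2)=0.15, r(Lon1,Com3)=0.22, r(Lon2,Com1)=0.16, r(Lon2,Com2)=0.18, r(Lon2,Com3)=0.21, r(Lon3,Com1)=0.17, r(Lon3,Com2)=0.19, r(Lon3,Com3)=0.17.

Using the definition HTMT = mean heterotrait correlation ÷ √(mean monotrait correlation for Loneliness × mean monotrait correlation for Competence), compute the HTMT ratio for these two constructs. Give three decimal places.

Between-construct mean = 1.69/9 = 0.1878.
Mean within-Lon = 1.62/3 = 0.5400; mean within-Com = 1.29/3 = 0.4300.
Geometric mean = √(0.5400 × 0.4300) = 0.4819.
HTMT = 0.1878 / 0.4819 = 0.390.

0.390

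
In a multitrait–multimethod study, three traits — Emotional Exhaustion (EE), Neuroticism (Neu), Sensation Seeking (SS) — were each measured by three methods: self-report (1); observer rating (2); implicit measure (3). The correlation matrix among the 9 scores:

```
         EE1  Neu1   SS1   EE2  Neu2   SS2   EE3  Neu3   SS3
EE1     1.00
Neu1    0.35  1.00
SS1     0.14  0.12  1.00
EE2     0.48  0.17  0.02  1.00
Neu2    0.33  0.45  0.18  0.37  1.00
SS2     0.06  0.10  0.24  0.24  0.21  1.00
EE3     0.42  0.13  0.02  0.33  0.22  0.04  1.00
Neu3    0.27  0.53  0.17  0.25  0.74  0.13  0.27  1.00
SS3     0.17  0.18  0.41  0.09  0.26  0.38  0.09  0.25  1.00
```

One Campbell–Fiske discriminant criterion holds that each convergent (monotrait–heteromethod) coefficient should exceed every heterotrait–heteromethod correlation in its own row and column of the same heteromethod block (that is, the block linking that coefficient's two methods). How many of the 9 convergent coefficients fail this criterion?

0

Checking each validity diagonal entry against its comparison values:
EE (methods 1·2): 0.48 vs {0.33, 0.17, 0.06, 0.02} → pass.
EE (methods 1·3): 0.42 vs {0.27, 0.13, 0.17, 0.02} → pass.
EE (methods 2·3): 0.33 vs {0.25, 0.22, 0.09, 0.04} → pass.
Neu (methods 1·2): 0.45 vs {0.17, 0.33, 0.10, 0.18} → pass.
Neu (methods 1·3): 0.53 vs {0.13, 0.27, 0.18, 0.17} → pass.
Neu (methods 2·3): 0.74 vs {0.22, 0.25, 0.26, 0.13} → pass.
SS (methods 1·2): 0.24 vs {0.02, 0.06, 0.18, 0.10} → pass.
SS (methods 1·3): 0.41 vs {0.02, 0.17, 0.17, 0.18} → pass.
SS (methods 2·3): 0.38 vs {0.04, 0.09, 0.13, 0.26} → pass.
0 of 9 fail.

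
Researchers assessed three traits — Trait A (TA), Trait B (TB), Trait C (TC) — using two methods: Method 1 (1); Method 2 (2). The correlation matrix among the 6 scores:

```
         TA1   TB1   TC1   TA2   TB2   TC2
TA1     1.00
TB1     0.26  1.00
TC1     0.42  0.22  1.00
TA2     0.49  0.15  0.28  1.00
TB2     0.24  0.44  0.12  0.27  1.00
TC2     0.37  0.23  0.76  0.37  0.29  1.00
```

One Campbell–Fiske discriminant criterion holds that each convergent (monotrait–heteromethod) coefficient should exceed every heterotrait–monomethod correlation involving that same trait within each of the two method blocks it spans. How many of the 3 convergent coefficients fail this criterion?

0

Checking each validity diagonal entry against its comparison values:
TA (methods 1·2): 0.49 vs {0.26, 0.27, 0.42, 0.37} → pass.
TB (methods 1·2): 0.44 vs {0.26, 0.27, 0.22, 0.29} → pass.
TC (methods 1·2): 0.76 vs {0.42, 0.37, 0.22, 0.29} → pass.
0 of 3 fail.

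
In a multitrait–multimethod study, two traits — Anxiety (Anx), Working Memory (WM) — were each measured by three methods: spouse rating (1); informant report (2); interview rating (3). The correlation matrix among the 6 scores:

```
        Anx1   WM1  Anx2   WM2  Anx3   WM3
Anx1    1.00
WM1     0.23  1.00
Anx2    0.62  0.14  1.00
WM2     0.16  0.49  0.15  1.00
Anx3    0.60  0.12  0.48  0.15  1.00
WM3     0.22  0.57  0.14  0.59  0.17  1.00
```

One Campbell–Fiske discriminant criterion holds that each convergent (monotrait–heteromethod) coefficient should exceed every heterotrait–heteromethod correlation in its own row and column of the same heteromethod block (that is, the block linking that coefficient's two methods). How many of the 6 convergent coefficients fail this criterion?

Checking each validity diagonal entry against its comparison values:
Anx (methods 1·2): 0.62 vs {0.16, 0.14} → pass.
Anx (methods 1·3): 0.60 vs {0.22, 0.12} → pass.
Anx (methods 2·3): 0.48 vs {0.14, 0.15} → pass.
WM (methods 1·2): 0.49 vs {0.14, 0.16} → pass.
WM (methods 1·3): 0.57 vs {0.12, 0.22} → pass.
WM (methods 2·3): 0.59 vs {0.15, 0.14} → pass.
0 of 6 fail.

0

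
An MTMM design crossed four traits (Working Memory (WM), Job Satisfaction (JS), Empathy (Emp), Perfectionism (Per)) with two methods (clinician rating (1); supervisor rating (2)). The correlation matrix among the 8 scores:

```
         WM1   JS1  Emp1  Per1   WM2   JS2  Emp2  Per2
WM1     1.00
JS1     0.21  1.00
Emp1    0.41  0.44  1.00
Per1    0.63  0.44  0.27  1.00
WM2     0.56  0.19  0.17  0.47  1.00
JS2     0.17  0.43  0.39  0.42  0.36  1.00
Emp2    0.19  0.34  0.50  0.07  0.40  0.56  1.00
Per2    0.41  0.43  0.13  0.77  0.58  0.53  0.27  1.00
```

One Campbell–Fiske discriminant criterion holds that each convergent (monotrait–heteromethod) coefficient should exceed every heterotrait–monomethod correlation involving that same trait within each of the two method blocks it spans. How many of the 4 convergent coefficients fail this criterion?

3

Convergent coefficients and their comparison sets:
WM (methods 1·2): 0.56 vs {0.21, 0.36, 0.41, 0.40, 0.63, 0.58} → fail.
JS (methods 1·2): 0.43 vs {0.21, 0.36, 0.44, 0.56, 0.44, 0.53} → fail.
Emp (methods 1·2): 0.50 vs {0.41, 0.40, 0.44, 0.56, 0.27, 0.27} → fail.
Per (methods 1·2): 0.77 vs {0.63, 0.58, 0.44, 0.53, 0.27, 0.27} → pass.
3 of 4 fail.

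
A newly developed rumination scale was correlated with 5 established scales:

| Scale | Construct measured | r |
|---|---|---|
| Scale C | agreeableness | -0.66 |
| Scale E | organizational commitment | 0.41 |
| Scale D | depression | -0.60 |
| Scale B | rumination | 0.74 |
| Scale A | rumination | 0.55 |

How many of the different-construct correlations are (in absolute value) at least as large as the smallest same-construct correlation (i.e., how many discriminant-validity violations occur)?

2

Convergent (same construct = rumination): Scale B, Scale A.
Smallest convergent = 0.55. Discriminant |r|: 0.66, 0.41, 0.60; count ≥ 0.55 → 2.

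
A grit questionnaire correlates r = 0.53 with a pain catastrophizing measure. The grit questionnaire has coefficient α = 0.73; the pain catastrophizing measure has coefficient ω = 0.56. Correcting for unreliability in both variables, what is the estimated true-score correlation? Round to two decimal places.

0.83

r_true = r_obs / √(r_xx · r_yy) = 0.53 / √(0.73 × 0.56) = 0.53 / √0.4088 = 0.53 / 0.6394 ≈ 0.83.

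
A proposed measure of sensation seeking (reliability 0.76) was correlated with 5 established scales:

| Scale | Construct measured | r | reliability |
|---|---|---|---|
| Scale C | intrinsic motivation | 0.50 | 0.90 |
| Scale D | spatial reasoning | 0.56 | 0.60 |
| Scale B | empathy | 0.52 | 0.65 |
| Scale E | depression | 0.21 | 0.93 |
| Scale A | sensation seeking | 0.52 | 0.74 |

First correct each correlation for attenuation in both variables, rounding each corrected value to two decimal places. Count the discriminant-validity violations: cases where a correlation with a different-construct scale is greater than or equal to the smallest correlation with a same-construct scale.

Disattenuated r (r / √(r_scale · r_new)):
  Scale C (disc): 0.50 / √(0.90·0.76) = 0.60
  Scale D (disc): 0.56 / √(0.60·0.76) = 0.83
  Scale B (disc): 0.52 / √(0.65·0.76) = 0.74
  Scale E (disc): 0.21 / √(0.93·0.76) = 0.25
  Scale A (conv): 0.52 / √(0.74·0.76) = 0.69
Smallest convergent = 0.69. Discriminant values: 0.60, 0.83, 0.74, 0.25; count ≥ 0.69 → 2.

2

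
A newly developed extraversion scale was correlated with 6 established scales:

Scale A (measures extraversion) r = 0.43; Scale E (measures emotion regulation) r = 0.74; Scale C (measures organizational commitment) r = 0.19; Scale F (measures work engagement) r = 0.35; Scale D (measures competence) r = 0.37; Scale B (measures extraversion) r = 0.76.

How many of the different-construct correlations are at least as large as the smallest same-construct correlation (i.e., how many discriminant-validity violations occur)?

Convergent (same construct = extraversion): Scale A, Scale B.
Smallest convergent = 0.43. Discriminant values: 0.74, 0.19, 0.35, 0.37; count ≥ 0.43 → 1.

1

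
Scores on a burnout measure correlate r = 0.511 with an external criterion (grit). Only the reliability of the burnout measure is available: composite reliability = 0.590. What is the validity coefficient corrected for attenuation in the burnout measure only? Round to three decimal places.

Single correction: r_c = r_obs / √r_xx = 0.511 / √0.590 = 0.511 / 0.7681 ≈ 0.665.

0.665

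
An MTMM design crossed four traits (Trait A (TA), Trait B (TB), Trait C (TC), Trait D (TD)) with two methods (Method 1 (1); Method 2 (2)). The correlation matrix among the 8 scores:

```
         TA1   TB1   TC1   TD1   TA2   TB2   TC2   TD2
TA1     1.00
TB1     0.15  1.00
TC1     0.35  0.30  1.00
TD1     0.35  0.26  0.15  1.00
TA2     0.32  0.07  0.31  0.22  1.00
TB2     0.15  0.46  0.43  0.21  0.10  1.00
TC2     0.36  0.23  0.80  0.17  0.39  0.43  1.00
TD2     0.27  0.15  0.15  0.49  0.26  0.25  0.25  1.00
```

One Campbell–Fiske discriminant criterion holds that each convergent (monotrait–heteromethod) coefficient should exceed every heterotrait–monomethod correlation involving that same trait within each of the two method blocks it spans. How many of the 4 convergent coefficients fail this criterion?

Checking each validity diagonal entry against its comparison values:
TA (methods 1·2): 0.32 vs {0.15, 0.10, 0.35, 0.39, 0.35, 0.26} → fail.
TB (methods 1·2): 0.46 vs {0.15, 0.10, 0.30, 0.43, 0.26, 0.25} → pass.
TC (methods 1·2): 0.80 vs {0.35, 0.39, 0.30, 0.43, 0.15, 0.25} → pass.
TD (methods 1·2): 0.49 vs {0.35, 0.26, 0.26, 0.25, 0.15, 0.25} → pass.
1 of 4 fail.

1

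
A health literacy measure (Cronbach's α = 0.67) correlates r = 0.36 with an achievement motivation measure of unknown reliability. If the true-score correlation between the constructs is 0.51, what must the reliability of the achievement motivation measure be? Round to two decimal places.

r_true = r_obs / √(r_xx · r_yy) ⇒ 0.51 = 0.36 / √(0.67 · r_yy).
√(0.67 · r_yy) = 0.36 / 0.51 = 0.7059; 0.67 · r_yy = 0.4983; r_yy = 0.4983 / 0.67 ≈ 0.74.

0.74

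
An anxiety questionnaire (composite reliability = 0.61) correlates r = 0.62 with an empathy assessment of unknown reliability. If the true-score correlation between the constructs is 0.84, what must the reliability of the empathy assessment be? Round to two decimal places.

r_true = r_obs / √(r_xx · r_yy) ⇒ 0.84 = 0.62 / √(0.61 · r_yy).
√(0.61 · r_yy) = 0.62 / 0.84 = 0.7381; 0.61 · r_yy = 0.5448; r_yy = 0.5448 / 0.61 ≈ 0.89.

0.89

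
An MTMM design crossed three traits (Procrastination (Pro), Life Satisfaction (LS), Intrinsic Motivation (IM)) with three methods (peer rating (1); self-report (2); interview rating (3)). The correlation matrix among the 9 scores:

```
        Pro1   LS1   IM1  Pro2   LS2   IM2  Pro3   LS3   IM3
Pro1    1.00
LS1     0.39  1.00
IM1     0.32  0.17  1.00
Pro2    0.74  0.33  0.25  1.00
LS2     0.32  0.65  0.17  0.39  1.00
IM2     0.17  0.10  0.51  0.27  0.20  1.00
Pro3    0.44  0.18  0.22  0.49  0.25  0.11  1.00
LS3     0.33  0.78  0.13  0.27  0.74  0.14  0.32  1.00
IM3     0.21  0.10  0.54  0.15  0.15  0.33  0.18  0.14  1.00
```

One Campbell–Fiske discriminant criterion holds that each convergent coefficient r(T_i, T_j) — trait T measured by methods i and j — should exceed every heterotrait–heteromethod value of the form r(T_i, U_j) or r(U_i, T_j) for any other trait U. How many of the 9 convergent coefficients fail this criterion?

Each convergent coefficient versus the relevant comparison correlations:
Pro (methods 1·2): 0.74 vs {0.32, 0.33, 0.17, 0.25} → pass.
Pro (methods 1·3): 0.44 vs {0.33, 0.18, 0.21, 0.22} → pass.
Pro (methods 2·3): 0.49 vs {0.27, 0.25, 0.15, 0.11} → pass.
LS (methods 1·2): 0.65 vs {0.33, 0.32, 0.10, 0.17} → pass.
LS (methods 1·3): 0.78 vs {0.18, 0.33, 0.10, 0.13} → pass.
LS (methods 2·3): 0.74 vs {0.25, 0.27, 0.15, 0.14} → pass.
IM (methods 1·2): 0.51 vs {0.25, 0.17, 0.17, 0.10} → pass.
IM (methods 1·3): 0.54 vs {0.22, 0.21, 0.13, 0.10} → pass.
IM (methods 2·3): 0.33 vs {0.11, 0.15, 0.14, 0.15} → pass.
0 of 9 fail.

0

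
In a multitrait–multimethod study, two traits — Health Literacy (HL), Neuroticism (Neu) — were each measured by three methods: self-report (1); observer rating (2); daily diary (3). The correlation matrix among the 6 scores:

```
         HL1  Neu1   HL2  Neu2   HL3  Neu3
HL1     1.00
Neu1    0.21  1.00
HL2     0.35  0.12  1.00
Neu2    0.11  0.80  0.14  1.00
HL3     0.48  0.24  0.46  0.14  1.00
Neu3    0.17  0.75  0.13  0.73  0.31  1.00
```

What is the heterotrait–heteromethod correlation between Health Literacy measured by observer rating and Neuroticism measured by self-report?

0.12

Different traits and methods: r(HL2, Neu1) = 0.12.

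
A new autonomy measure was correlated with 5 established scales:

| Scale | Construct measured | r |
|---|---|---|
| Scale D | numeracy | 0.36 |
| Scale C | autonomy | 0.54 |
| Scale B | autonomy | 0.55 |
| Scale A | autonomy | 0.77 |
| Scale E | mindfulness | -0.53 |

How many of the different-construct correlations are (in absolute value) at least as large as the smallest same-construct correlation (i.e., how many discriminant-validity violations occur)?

0

Convergent (same construct = autonomy): Scale C, Scale B, Scale A.
Smallest convergent = 0.54. Discriminant |r|: 0.36, 0.53; count ≥ 0.54 → 0.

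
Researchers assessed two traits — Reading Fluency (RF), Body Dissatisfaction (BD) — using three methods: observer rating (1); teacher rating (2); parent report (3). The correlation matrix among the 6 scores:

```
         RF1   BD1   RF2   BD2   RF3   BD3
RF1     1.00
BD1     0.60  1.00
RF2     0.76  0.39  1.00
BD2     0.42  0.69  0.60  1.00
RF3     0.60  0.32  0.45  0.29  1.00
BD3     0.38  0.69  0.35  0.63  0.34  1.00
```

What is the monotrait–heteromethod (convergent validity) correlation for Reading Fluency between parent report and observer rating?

0.60

Same trait (RF), different methods: r(RF3, RF1) = 0.60.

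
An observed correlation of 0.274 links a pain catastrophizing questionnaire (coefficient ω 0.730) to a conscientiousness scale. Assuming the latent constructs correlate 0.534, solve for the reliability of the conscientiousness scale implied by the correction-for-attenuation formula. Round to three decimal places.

0.361

r_true = r_obs / √(r_xx · r_yy) ⇒ 0.534 = 0.274 / √(0.730 · r_yy).
√(0.730 · r_yy) = 0.274 / 0.534 = 0.5131; 0.730 · r_yy = 0.2633; r_yy = 0.2633 / 0.730 ≈ 0.361.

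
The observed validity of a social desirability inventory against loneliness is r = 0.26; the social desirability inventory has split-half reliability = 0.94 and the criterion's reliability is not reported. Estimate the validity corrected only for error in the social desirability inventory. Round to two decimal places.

0.27

Single correction: r_c = r_obs / √r_xx = 0.26 / √0.94 = 0.26 / 0.9695 ≈ 0.27.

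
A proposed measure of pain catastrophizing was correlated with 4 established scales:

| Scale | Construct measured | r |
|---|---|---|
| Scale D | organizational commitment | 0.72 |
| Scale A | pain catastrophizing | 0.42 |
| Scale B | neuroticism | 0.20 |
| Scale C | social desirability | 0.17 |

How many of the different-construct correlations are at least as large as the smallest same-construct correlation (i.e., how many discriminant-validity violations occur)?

Convergent (same construct = pain catastrophizing): Scale A.
Smallest convergent = 0.42. Discriminant values: 0.72, 0.20, 0.17; count ≥ 0.42 → 1.

1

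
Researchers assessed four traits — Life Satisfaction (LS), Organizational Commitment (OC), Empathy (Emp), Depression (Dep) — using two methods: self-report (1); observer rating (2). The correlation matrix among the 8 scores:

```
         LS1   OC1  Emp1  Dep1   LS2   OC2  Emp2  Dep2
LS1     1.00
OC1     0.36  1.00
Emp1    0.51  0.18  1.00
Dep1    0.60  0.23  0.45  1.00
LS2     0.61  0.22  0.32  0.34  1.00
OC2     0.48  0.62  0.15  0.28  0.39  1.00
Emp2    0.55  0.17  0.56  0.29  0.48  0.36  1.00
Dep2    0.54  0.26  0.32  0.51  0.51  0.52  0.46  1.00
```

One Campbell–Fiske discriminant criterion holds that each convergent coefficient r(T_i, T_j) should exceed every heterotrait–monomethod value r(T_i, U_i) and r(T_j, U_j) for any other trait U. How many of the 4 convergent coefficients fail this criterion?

1

Checking each validity diagonal entry against its comparison values:
LS (methods 1·2): 0.61 vs {0.36, 0.39, 0.51, 0.48, 0.60, 0.51} → pass.
OC (methods 1·2): 0.62 vs {0.36, 0.39, 0.18, 0.36, 0.23, 0.52} → pass.
Emp (methods 1·2): 0.56 vs {0.51, 0.48, 0.18, 0.36, 0.45, 0.46} → pass.
Dep (methods 1·2): 0.51 vs {0.60, 0.51, 0.23, 0.52, 0.45, 0.46} → fail.
1 of 4 fail.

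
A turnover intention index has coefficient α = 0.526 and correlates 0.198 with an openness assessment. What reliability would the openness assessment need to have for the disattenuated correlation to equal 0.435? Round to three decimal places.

0.394

r_true = r_obs / √(r_xx · r_yy) ⇒ 0.435 = 0.198 / √(0.526 · r_yy).
√(0.526 · r_yy) = 0.198 / 0.435 = 0.4552; 0.526 · r_yy = 0.2072; r_yy = 0.2072 / 0.526 ≈ 0.394.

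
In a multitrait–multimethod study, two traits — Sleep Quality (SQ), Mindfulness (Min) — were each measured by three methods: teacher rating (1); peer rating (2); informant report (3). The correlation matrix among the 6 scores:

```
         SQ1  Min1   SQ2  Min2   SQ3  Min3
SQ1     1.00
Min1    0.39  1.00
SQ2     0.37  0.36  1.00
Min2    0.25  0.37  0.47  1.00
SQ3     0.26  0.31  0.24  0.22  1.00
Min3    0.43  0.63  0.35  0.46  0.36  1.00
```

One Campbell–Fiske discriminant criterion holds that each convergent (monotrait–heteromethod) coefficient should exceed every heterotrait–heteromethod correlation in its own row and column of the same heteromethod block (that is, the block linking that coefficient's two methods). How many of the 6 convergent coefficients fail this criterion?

2

Each convergent coefficient versus the relevant comparison correlations:
SQ (methods 1·2): 0.37 vs {0.25, 0.36} → pass.
SQ (methods 1·3): 0.26 vs {0.43, 0.31} → fail.
SQ (methods 2·3): 0.24 vs {0.35, 0.22} → fail.
Min (methods 1·2): 0.37 vs {0.36, 0.25} → pass.
Min (methods 1·3): 0.63 vs {0.31, 0.43} → pass.
Min (methods 2·3): 0.46 vs {0.22, 0.35} → pass.
2 of 6 fail.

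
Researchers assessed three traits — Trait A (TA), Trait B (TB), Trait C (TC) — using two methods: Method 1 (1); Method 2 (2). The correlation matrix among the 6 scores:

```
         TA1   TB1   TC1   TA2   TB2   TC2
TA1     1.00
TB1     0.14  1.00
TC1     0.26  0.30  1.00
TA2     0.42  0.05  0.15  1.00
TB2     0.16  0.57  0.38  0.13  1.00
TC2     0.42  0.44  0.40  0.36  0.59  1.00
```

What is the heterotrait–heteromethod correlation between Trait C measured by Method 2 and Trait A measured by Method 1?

Different traits and methods: r(TC2, TA1) = 0.42.

0.42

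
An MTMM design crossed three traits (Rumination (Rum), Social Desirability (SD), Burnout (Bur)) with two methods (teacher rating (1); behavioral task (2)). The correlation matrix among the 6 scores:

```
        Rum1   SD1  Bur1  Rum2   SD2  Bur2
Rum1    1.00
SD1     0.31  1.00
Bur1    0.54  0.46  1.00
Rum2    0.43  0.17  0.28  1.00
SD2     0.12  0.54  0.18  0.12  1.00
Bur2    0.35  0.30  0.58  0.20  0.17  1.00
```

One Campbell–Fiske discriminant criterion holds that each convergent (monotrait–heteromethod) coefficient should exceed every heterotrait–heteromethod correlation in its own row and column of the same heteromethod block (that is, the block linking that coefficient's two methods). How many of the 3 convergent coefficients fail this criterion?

0

Convergent coefficients and their comparison sets:
Rum (methods 1·2): 0.43 vs {0.12, 0.17, 0.35, 0.28} → pass.
SD (methods 1·2): 0.54 vs {0.17, 0.12, 0.30, 0.18} → pass.
Bur (methods 1·2): 0.58 vs {0.28, 0.35, 0.18, 0.30} → pass.
0 of 3 fail.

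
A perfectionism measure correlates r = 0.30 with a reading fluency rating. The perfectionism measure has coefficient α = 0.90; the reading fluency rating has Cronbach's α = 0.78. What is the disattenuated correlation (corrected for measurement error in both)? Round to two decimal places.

r_true = r_obs / √(r_xx · r_yy) = 0.30 / √(0.90 × 0.78) = 0.30 / √0.7020 = 0.30 / 0.8379 ≈ 0.36.

0.36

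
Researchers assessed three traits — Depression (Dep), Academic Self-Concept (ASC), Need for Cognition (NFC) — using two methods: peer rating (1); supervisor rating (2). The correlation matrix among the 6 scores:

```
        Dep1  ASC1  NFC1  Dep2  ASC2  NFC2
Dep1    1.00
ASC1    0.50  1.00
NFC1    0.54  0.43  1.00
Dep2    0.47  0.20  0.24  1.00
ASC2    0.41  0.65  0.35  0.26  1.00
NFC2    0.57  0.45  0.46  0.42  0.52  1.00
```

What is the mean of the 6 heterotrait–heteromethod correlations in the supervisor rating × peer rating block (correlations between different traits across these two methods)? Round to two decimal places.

0.37

HTHM values (method 2 × method 1): 0.20, 0.24, 0.41, 0.35, 0.57, 0.45; mean = 2.22/6 = 0.37.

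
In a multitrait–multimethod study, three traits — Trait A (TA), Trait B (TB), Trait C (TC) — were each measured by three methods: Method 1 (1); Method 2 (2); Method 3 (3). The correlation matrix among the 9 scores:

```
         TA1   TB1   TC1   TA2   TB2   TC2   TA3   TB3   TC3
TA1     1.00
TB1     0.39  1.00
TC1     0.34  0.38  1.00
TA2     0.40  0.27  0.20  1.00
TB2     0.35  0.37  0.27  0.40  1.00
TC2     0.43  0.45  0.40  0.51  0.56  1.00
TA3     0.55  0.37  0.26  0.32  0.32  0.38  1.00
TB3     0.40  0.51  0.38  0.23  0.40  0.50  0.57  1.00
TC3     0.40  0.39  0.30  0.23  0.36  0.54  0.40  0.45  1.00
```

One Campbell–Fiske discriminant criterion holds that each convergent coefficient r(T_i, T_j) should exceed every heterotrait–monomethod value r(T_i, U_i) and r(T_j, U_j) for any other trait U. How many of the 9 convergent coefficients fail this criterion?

Each convergent coefficient versus the relevant comparison correlations:
TA (methods 1·2): 0.40 vs {0.39, 0.40, 0.34, 0.51} → fail.
TA (methods 1·3): 0.55 vs {0.39, 0.57, 0.34, 0.40} → fail.
TA (methods 2·3): 0.32 vs {0.40, 0.57, 0.51, 0.40} → fail.
TB (methods 1·2): 0.37 vs {0.39, 0.40, 0.38, 0.56} → fail.
TB (methods 1·3): 0.51 vs {0.39, 0.57, 0.38, 0.45} → fail.
TB (methods 2·3): 0.40 vs {0.40, 0.57, 0.56, 0.45} → fail.
TC (methods 1·2): 0.40 vs {0.34, 0.51, 0.38, 0.56} → fail.
TC (methods 1·3): 0.30 vs {0.34, 0.40, 0.38, 0.45} → fail.
TC (methods 2·3): 0.54 vs {0.51, 0.40, 0.56, 0.45} → fail.
9 of 9 fail.

9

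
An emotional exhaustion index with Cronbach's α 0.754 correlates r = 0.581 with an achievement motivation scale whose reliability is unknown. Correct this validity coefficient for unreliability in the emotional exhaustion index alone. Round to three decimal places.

Single correction: r_c = r_obs / √r_xx = 0.581 / √0.754 = 0.581 / 0.8683 ≈ 0.669.

0.669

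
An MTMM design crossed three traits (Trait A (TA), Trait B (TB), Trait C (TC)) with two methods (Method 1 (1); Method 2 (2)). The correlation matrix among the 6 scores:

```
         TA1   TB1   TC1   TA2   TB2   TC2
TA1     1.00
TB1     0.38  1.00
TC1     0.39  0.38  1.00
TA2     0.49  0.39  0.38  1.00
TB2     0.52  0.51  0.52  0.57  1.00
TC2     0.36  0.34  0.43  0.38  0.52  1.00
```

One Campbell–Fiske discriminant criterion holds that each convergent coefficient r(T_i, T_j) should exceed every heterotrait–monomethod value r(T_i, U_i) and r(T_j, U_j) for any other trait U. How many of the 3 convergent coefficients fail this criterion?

3

Each convergent coefficient versus the relevant comparison correlations:
TA (methods 1·2): 0.49 vs {0.38, 0.57, 0.39, 0.38} → fail.
TB (methods 1·2): 0.51 vs {0.38, 0.57, 0.38, 0.52} → fail.
TC (methods 1·2): 0.43 vs {0.39, 0.38, 0.38, 0.52} → fail.
3 of 3 fail.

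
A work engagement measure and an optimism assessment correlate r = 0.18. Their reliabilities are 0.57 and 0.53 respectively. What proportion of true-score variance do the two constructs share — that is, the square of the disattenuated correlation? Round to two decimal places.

Disattenuated r = 0.18 / √(0.57 × 0.53) = 0.18 / 0.5496 = 0.3275.
Shared true-score variance = 0.3275² = 0.1073 ≈ 0.11.

0.11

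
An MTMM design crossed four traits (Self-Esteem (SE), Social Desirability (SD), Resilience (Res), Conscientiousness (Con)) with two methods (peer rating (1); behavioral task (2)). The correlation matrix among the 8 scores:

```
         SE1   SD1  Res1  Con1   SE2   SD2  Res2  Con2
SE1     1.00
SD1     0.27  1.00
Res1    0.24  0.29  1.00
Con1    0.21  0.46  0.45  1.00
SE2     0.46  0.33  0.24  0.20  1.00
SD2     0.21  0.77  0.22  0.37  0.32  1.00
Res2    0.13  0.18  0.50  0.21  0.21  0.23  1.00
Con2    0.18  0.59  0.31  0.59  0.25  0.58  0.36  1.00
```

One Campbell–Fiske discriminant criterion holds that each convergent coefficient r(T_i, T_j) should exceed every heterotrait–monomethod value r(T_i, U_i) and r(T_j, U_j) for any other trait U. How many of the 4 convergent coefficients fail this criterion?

Each convergent coefficient versus the relevant comparison correlations:
SE (methods 1·2): 0.46 vs {0.27, 0.32, 0.24, 0.21, 0.21, 0.25} → pass.
SD (methods 1·2): 0.77 vs {0.27, 0.32, 0.29, 0.23, 0.46, 0.58} → pass.
Res (methods 1·2): 0.50 vs {0.24, 0.21, 0.29, 0.23, 0.45, 0.36} → pass.
Con (methods 1·2): 0.59 vs {0.21, 0.25, 0.46, 0.58, 0.45, 0.36} → pass.
0 of 4 fail.

0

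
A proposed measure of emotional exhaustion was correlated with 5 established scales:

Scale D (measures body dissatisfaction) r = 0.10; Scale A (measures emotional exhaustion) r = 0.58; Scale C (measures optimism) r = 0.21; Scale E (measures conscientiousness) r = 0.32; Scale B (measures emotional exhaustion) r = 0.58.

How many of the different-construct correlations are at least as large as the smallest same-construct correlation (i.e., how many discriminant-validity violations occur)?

Convergent (same construct = emotional exhaustion): Scale A, Scale B.
Smallest convergent = 0.58. Discriminant values: 0.10, 0.21, 0.32; count ≥ 0.58 → 0.

0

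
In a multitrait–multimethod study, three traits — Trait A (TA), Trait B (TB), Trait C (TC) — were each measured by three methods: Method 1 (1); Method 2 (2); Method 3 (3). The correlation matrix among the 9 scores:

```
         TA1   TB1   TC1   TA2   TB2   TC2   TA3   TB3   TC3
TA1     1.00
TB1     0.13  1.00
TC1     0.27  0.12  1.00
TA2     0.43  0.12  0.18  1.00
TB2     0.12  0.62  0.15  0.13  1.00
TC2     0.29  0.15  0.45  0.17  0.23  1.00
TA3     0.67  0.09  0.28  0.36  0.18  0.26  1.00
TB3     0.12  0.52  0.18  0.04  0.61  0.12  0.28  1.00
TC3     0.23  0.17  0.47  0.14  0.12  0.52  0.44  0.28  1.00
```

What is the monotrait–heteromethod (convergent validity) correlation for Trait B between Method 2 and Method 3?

Same trait (TB), different methods: r(TB2, TB3) = 0.61.

0.61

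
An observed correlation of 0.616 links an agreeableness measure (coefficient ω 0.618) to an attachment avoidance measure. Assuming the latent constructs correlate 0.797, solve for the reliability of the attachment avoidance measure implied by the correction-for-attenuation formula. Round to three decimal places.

r_true = r_obs / √(r_xx · r_yy) ⇒ 0.797 = 0.616 / √(0.618 · r_yy).
√(0.618 · r_yy) = 0.616 / 0.797 = 0.7729; 0.618 · r_yy = 0.5974; r_yy = 0.5974 / 0.618 ≈ 0.967.

0.967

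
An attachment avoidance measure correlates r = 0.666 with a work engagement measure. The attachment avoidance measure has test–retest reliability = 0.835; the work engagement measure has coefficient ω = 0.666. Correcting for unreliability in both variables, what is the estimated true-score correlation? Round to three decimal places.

r_true = r_obs / √(r_xx · r_yy) = 0.666 / √(0.835 × 0.666) = 0.666 / √0.556110 = 0.666 / 0.7457 ≈ 0.893.

0.893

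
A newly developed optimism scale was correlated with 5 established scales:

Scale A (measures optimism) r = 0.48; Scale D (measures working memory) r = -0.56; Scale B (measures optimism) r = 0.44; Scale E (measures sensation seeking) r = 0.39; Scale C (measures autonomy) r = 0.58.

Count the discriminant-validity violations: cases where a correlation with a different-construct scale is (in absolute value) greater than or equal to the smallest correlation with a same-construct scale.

Convergent (same construct = optimism): Scale A, Scale B.
Smallest convergent = 0.44. Discriminant |r|: 0.56, 0.39, 0.58; count ≥ 0.44 → 2.

2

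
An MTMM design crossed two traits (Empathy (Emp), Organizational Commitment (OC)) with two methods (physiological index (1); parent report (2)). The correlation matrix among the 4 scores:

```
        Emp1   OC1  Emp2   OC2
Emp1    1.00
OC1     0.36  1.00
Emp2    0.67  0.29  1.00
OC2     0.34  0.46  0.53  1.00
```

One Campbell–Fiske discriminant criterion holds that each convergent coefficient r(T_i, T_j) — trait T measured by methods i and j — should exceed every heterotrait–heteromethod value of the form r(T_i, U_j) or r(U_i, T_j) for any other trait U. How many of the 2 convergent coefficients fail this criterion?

Checking each validity diagonal entry against its comparison values:
Emp (methods 1·2): 0.67 vs {0.34, 0.29} → pass.
OC (methods 1·2): 0.46 vs {0.29, 0.34} → pass.
0 of 2 fail.

0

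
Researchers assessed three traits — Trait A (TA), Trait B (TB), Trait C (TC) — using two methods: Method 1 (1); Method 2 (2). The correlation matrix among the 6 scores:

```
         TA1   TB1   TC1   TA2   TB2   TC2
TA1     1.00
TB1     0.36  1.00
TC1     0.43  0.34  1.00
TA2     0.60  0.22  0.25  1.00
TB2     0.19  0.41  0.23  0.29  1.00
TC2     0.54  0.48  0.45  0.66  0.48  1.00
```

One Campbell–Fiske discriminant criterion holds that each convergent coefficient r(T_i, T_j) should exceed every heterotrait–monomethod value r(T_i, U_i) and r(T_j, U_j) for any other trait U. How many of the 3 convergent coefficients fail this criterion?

3

Checking each validity diagonal entry against its comparison values:
TA (methods 1·2): 0.60 vs {0.36, 0.29, 0.43, 0.66} → fail.
TB (methods 1·2): 0.41 vs {0.36, 0.29, 0.34, 0.48} → fail.
TC (methods 1·2): 0.45 vs {0.43, 0.66, 0.34, 0.48} → fail.
3 of 3 fail.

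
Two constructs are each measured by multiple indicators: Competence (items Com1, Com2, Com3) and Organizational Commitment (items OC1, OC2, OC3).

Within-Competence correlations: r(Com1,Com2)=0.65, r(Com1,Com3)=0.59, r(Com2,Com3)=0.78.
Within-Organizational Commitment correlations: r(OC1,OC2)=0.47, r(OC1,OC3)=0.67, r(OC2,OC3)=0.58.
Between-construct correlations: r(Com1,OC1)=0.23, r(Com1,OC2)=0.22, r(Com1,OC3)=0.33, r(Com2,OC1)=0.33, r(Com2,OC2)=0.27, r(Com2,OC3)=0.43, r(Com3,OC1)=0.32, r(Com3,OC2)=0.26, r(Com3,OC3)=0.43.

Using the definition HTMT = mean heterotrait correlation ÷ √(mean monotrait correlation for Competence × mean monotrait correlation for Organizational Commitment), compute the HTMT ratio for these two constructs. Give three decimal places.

Mean between = 2.82/9 = 0.3133.
Mean within-Com = 2.02/3 = 0.6733; mean within-OC = 1.72/3 = 0.5733.
Geometric mean = √(0.6733 × 0.5733) = 0.6213.
HTMT = 0.3133 / 0.6213 = 0.504.

0.504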